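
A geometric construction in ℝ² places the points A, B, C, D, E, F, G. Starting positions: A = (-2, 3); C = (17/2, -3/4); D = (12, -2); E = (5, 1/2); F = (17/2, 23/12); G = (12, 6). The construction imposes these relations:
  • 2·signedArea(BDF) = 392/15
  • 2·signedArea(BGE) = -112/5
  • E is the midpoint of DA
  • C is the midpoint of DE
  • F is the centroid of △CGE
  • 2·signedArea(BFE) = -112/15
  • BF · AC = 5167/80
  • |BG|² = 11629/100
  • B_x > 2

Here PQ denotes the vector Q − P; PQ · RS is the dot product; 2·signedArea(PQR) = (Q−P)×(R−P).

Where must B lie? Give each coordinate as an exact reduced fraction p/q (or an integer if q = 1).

B = (11/5, 3/2)

1. B_x = 11/5  [2·signedArea(BDF) = 392/15 ∩ 2·signedArea(BGE) = -112/5]
2. B_y = 3/2  [2·signedArea(BDF) = 392/15 ∩ 2·signedArea(BGE) = -112/5]
   → B = (11/5, 3/2)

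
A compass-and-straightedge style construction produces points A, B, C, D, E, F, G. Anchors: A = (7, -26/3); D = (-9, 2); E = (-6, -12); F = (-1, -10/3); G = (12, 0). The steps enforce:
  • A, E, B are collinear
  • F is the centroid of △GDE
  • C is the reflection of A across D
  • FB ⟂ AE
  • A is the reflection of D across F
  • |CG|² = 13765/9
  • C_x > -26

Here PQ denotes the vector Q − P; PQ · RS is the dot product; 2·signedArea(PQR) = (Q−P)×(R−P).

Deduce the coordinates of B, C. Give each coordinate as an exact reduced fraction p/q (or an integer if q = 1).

B = (1259/1621, -49906/4863)
C = (-25, 38/3)

1. B_x = 1259/1621  [A, E, B are collinear ∩ FB ⟂ AE]
2. B_y = -49906/4863  [A, E, B are collinear ∩ FB ⟂ AE]
   → B = (1259/1621, -49906/4863)
3. C_x = -25  [C is the reflection of A across D]
4. C_y = 38/3  [C is the reflection of A across D]
   → C = (-25, 38/3)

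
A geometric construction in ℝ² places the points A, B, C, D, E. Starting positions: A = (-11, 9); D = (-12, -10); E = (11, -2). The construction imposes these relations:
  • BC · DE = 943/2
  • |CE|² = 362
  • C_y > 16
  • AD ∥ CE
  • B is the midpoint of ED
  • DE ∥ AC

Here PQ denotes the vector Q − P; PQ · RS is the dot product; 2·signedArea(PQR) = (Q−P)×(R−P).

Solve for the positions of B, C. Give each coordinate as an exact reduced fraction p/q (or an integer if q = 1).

1. B_x = -1/2  [B is the midpoint of ED]
2. B_y = -6  [B is the midpoint of ED]
   → B = (-1/2, -6)
3. C_x = 12  [AD ∥ CE ∩ DE ∥ AC]
4. C_y = 17  [AD ∥ CE ∩ DE ∥ AC]
   → C = (12, 17)

B = (-1/2, -6)
C = (12, 17)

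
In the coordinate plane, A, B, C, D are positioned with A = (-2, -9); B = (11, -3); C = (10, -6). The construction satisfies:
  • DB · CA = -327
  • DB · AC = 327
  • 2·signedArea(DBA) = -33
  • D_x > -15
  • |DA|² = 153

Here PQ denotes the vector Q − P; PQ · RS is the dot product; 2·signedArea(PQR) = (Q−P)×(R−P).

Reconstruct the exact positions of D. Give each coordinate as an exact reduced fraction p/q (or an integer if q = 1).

1. D_x = -14  [2·signedArea(DBA) = -33 ∩ DB · AC = 327]
2. D_y = -12  [2·signedArea(DBA) = -33 ∩ DB · AC = 327]
   → D = (-14, -12)

D = (-14, -12)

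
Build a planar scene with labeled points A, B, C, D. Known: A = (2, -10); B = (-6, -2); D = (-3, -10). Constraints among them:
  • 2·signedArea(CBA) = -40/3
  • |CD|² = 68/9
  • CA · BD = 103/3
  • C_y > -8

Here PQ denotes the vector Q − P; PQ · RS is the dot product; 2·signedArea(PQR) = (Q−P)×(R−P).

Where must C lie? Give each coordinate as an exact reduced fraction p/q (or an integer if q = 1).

1. C_x = -7/3  [2·signedArea(CBA) = -40/3 ∩ CA · BD = 103/3]
2. C_y = -22/3  [2·signedArea(CBA) = -40/3 ∩ CA · BD = 103/3]
   → C = (-7/3, -22/3)

C = (-7/3, -22/3)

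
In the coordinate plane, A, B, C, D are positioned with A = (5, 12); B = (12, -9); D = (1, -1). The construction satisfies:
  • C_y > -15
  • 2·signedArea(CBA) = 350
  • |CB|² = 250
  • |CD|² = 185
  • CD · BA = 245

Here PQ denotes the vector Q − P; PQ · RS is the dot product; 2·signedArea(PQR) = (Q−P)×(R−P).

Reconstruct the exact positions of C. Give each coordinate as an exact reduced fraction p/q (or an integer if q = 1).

C = (-3, -14)

1. C_x = -3  [2·signedArea(CBA) = 350 ∩ CD · BA = 245]
2. C_y = -14  [2·signedArea(CBA) = 350 ∩ CD · BA = 245]
   → C = (-3, -14)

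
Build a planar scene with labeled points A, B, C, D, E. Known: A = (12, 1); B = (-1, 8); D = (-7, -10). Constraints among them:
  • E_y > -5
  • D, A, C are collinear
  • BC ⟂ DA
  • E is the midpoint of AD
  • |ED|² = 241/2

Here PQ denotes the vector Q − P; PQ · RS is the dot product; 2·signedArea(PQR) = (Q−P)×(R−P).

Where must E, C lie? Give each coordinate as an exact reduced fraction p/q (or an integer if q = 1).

1. E_x = 5/2  [E is the midpoint of AD]
2. E_y = -9/2  [E is the midpoint of AD]
   → E = (5/2, -9/2)
3. C_x = 1277/241  [D, A, C are collinear ∩ BC ⟂ DA]
4. C_y = -694/241  [D, A, C are collinear ∩ BC ⟂ DA]
   → C = (1277/241, -694/241)

C = (1277/241, -694/241)
E = (5/2, -9/2)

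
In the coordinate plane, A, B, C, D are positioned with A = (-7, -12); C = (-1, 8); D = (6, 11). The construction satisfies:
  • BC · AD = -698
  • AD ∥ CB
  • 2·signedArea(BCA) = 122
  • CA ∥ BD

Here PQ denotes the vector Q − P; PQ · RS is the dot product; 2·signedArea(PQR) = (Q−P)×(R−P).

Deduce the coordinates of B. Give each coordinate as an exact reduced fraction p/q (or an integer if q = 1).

B = (12, 31)

1. B_x = 12  [CA ∥ BD ∩ AD ∥ CB]
2. B_y = 31  [CA ∥ BD ∩ AD ∥ CB]
   → B = (12, 31)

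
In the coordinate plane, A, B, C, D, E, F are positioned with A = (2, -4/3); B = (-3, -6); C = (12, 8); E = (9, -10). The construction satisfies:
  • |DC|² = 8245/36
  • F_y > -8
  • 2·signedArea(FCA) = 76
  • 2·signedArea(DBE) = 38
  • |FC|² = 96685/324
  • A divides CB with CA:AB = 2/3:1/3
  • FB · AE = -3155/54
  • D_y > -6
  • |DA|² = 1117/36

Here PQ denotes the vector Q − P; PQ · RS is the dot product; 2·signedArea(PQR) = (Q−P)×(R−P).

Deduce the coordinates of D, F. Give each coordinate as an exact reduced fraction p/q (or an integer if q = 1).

D = (11/2, -17/3)
F = (23/6, -65/9)

1. D_x = 11/2  [line 4·x + 12·y + 46 = 0 ∩ |DC|² = 8245/36]
2. D_y = -17/3  [line 4·x + 12·y + 46 = 0 ∩ |DC|² = 8245/36]
   → D = (11/2, -17/3)
3. F_x = 23/6  [2·signedArea(FCA) = 76 ∩ FB · AE = -3155/54]
4. F_y = -65/9  [2·signedArea(FCA) = 76 ∩ FB · AE = -3155/54]
   → F = (23/6, -65/9)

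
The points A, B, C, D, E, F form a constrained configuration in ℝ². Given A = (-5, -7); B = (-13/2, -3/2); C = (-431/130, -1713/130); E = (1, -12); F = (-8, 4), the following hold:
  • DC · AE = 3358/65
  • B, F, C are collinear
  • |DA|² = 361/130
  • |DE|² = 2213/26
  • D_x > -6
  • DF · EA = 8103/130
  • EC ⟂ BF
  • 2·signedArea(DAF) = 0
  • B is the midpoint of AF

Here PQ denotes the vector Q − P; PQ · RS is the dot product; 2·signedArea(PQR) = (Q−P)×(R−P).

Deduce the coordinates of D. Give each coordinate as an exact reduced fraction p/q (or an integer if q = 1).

D = (-707/130, -701/130)

1. D_x = -707/130  [2·signedArea(DAF) = 0 ∩ DF · EA = 8103/130]
2. D_y = -701/130  [2·signedArea(DAF) = 0 ∩ DF · EA = 8103/130]
   → D = (-707/130, -701/130)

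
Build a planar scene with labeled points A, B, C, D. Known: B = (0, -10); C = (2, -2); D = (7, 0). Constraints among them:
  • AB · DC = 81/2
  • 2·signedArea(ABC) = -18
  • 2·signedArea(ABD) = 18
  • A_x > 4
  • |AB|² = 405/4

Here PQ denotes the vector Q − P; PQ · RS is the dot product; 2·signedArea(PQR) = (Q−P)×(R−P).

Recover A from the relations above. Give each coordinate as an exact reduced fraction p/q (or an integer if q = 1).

1. A_x = 9/2  [2·signedArea(ABD) = 18 ∩ AB · DC = 81/2]
2. A_y = -1  [2·signedArea(ABD) = 18 ∩ AB · DC = 81/2]
   → A = (9/2, -1)

A = (9/2, -1)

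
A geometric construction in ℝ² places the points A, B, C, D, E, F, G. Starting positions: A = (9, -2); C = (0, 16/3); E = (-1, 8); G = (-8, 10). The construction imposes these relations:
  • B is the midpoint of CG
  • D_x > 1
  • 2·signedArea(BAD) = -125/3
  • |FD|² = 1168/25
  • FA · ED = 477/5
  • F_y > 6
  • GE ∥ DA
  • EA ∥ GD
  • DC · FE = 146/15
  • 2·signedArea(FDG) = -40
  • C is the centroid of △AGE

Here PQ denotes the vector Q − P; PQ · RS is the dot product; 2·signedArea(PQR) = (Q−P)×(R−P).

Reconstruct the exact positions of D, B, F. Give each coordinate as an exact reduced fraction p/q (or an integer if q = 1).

B = (-4, 23/3)
D = (2, 0)
F = (-2/5, 32/5)

1. D_x = 2  [GE ∥ DA ∩ EA ∥ GD]
2. D_y = 0  [GE ∥ DA ∩ EA ∥ GD]
   → D = (2, 0)
3. B_x = -4  [B is the midpoint of CG]
4. B_y = 23/3  [B is the midpoint of CG]
   → B = (-4, 23/3)
5. F_x = -2/5  [2·signedArea(FDG) = -40 ∩ DC · FE = 146/15]
6. F_y = 32/5  [2·signedArea(FDG) = -40 ∩ DC · FE = 146/15]
   → F = (-2/5, 32/5)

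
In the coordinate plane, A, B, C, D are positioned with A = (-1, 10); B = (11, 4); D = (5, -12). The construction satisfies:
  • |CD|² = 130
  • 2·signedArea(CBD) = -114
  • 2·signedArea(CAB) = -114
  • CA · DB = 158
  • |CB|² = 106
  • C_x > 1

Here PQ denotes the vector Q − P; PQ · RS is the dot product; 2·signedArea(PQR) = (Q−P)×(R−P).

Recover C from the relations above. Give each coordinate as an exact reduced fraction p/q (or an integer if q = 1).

C = (2, -1)

1. C_x = 2  [2·signedArea(CBD) = -114 ∩ CA · DB = 158]
2. C_y = -1  [2·signedArea(CBD) = -114 ∩ CA · DB = 158]
   → C = (2, -1)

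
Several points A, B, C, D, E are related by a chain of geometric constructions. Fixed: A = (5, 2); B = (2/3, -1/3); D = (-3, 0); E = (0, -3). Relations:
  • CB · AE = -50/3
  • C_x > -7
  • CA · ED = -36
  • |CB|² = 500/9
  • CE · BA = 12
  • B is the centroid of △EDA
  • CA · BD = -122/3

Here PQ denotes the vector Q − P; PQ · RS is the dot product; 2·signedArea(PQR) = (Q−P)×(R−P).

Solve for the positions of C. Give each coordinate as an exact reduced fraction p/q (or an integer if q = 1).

1. C_x = -6  [CB · AE = -50/3 ∩ CA · BD = -122/3]
2. C_y = 3  [CB · AE = -50/3 ∩ CA · BD = -122/3]
   → C = (-6, 3)

C = (-6, 3)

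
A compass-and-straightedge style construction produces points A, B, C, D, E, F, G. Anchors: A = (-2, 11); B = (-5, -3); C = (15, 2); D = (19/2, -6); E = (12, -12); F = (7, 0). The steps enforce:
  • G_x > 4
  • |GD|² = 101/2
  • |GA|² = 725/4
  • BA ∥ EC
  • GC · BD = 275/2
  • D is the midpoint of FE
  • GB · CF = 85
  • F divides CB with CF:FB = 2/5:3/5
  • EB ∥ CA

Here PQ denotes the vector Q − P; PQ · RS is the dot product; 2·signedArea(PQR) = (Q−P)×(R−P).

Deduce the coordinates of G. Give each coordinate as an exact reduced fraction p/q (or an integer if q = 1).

1. G_x = 5  [GC · BD = 275/2 ∩ GB · CF = 85]
2. G_y = -1/2  [GC · BD = 275/2 ∩ GB · CF = 85]
   → G = (5, -1/2)

G = (5, -1/2)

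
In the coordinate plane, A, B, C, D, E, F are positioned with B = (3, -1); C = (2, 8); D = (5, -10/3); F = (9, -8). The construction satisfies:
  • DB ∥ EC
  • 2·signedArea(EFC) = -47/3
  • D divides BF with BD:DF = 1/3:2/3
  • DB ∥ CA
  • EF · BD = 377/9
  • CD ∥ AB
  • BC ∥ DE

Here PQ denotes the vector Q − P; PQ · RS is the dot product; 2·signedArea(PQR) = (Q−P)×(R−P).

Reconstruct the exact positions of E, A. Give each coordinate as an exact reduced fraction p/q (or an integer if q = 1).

A = (0, 31/3)
E = (4, 17/3)

1. E_x = 4  [DB ∥ EC ∩ BC ∥ DE]
2. E_y = 17/3  [DB ∥ EC ∩ BC ∥ DE]
   → E = (4, 17/3)
3. A_x = 0  [CD ∥ AB ∩ DB ∥ CA]
4. A_y = 31/3  [CD ∥ AB ∩ DB ∥ CA]
   → A = (0, 31/3)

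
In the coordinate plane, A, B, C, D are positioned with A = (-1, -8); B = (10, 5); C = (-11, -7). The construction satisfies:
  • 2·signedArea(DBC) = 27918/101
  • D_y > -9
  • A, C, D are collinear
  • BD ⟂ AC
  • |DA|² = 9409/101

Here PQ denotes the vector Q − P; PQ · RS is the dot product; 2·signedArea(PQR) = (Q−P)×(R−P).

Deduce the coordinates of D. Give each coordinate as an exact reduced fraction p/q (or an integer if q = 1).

1. D_x = 869/101  [A, C, D are collinear ∩ BD ⟂ AC]
2. D_y = -905/101  [A, C, D are collinear ∩ BD ⟂ AC]
   → D = (869/101, -905/101)

D = (869/101, -905/101)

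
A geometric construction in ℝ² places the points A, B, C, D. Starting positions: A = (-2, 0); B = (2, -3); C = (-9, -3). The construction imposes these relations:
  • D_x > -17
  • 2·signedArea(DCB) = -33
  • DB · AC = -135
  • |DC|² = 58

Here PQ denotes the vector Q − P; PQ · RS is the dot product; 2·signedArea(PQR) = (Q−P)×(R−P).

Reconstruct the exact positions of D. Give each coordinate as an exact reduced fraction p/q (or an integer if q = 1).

D = (-16, -6)

1. D_x = -16  [DB · AC = -135 ∩ 2·signedArea(DCB) = -33]
2. D_y = -6  [DB · AC = -135 ∩ 2·signedArea(DCB) = -33]
   → D = (-16, -6)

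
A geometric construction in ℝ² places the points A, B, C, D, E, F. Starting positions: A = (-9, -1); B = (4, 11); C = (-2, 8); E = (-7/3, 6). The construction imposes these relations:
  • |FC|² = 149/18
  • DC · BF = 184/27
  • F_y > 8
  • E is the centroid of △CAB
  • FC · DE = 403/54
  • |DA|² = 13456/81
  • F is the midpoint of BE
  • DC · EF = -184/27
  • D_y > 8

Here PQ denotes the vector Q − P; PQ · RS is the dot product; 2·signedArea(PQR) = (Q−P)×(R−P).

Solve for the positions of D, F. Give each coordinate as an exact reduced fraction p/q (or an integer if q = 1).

D = (-1/9, 25/3)
F = (5/6, 17/2)

1. F_x = 5/6  [F is the midpoint of BE]
2. F_y = 17/2  [F is the midpoint of BE]
   → F = (5/6, 17/2)
3. D_x = -1/9  [DC · EF = -184/27 ∩ FC · DE = 403/54]
4. D_y = 25/3  [DC · EF = -184/27 ∩ FC · DE = 403/54]
   → D = (-1/9, 25/3)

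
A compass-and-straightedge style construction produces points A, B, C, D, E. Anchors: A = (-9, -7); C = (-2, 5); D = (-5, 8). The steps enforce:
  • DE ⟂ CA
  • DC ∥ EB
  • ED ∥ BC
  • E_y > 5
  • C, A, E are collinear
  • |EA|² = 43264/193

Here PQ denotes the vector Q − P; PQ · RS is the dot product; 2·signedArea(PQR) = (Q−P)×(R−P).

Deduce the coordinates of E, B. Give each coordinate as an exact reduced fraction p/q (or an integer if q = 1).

B = (298/193, 566/193)
E = (-281/193, 1145/193)

1. E_x = -281/193  [C, A, E are collinear ∩ DE ⟂ CA]
2. E_y = 1145/193  [C, A, E are collinear ∩ DE ⟂ CA]
   → E = (-281/193, 1145/193)
3. B_x = 298/193  [ED ∥ BC ∩ DC ∥ EB]
4. B_y = 566/193  [ED ∥ BC ∩ DC ∥ EB]
   → B = (298/193, 566/193)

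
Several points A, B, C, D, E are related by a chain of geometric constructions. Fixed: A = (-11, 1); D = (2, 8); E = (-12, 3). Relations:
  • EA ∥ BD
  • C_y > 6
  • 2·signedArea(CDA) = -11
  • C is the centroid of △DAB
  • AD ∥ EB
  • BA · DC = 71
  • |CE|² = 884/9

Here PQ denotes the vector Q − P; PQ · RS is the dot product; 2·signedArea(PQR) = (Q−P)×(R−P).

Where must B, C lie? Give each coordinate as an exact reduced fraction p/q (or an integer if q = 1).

B = (1, 10)
C = (-8/3, 19/3)

1. B_x = 1  [EA ∥ BD ∩ AD ∥ EB]
2. B_y = 10  [EA ∥ BD ∩ AD ∥ EB]
   → B = (1, 10)
3. C_x = -8/3  [C is the centroid of △DAB]
4. C_y = 19/3  [C is the centroid of △DAB]
   → C = (-8/3, 19/3)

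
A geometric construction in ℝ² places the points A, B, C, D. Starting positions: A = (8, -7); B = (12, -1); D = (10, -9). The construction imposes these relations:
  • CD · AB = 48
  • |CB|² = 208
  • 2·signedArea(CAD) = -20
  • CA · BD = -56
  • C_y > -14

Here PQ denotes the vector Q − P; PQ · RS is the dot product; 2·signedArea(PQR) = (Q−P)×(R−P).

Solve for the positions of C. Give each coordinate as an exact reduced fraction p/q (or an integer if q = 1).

C = (4, -13)

1. C_x = 4  [CD · AB = 48 ∩ 2·signedArea(CAD) = -20]
2. C_y = -13  [CD · AB = 48 ∩ 2·signedArea(CAD) = -20]
   → C = (4, -13)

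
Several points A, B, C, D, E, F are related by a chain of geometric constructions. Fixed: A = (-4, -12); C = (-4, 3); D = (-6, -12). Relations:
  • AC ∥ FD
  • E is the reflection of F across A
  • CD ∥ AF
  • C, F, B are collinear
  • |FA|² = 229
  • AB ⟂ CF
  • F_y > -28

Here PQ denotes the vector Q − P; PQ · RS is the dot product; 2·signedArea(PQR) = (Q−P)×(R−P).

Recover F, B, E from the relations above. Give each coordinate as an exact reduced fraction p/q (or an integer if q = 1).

1. F_x = -6  [AC ∥ FD ∩ CD ∥ AF]
2. F_y = -27  [AC ∥ FD ∩ CD ∥ AF]
   → F = (-6, -27)
3. B_x = -1129/226  [C, F, B are collinear ∩ AB ⟂ CF]
4. B_y = -2697/226  [C, F, B are collinear ∩ AB ⟂ CF]
   → B = (-1129/226, -2697/226)
5. E_x = -2  [E is the reflection of F across A]
6. E_y = 3  [E is the reflection of F across A]
   → E = (-2, 3)

B = (-1129/226, -2697/226)
E = (-2, 3)
F = (-6, -27)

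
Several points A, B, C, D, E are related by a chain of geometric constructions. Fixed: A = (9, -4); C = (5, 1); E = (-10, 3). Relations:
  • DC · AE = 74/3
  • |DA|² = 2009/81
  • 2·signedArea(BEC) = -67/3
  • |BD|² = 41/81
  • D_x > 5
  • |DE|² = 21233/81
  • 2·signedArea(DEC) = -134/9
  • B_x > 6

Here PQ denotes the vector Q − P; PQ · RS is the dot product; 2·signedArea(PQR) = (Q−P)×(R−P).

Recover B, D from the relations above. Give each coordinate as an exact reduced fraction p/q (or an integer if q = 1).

1. D_x = 53/9  [2·signedArea(DEC) = -134/9 ∩ DC · AE = 74/3]
2. D_y = -1/9  [2·signedArea(DEC) = -134/9 ∩ DC · AE = 74/3]
   → D = (53/9, -1/9)
3. B_x = 19/3  [line 2·x + 15·y + -8/3 = 0 ∩ |BD|² = 41/81]
4. B_y = -2/3  [line 2·x + 15·y + -8/3 = 0 ∩ |BD|² = 41/81]
   → B = (19/3, -2/3)

B = (19/3, -2/3)
D = (53/9, -1/9)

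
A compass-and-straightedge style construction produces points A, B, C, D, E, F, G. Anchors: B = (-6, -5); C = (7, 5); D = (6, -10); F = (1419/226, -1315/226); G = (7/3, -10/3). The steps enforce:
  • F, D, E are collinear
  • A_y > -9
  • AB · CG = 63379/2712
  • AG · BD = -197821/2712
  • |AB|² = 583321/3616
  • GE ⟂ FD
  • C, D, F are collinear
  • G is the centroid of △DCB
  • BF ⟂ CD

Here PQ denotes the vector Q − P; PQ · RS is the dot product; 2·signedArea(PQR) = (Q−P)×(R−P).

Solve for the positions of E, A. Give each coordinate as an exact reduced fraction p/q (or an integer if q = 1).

A = (5487/904, -8095/904)
E = (4357/678, -815/226)

1. E_x = 4357/678  [F, D, E are collinear ∩ GE ⟂ FD]
2. E_y = -815/226  [F, D, E are collinear ∩ GE ⟂ FD]
   → E = (4357/678, -815/226)
3. A_x = 5487/904  [AG · BD = -197821/2712 ∩ AB · CG = 63379/2712]
4. A_y = -8095/904  [AG · BD = -197821/2712 ∩ AB · CG = 63379/2712]
   → A = (5487/904, -8095/904)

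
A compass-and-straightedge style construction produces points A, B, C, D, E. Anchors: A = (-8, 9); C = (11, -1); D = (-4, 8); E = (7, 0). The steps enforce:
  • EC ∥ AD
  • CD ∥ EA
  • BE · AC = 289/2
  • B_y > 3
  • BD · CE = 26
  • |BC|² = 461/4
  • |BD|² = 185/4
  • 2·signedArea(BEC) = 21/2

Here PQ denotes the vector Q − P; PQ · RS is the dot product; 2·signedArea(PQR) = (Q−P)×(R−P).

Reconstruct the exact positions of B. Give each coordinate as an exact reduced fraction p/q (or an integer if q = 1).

1. B_x = 3/2  [BD · CE = 26 ∩ 2·signedArea(BEC) = 21/2]
2. B_y = 4  [BD · CE = 26 ∩ 2·signedArea(BEC) = 21/2]
   → B = (3/2, 4)

B = (3/2, 4)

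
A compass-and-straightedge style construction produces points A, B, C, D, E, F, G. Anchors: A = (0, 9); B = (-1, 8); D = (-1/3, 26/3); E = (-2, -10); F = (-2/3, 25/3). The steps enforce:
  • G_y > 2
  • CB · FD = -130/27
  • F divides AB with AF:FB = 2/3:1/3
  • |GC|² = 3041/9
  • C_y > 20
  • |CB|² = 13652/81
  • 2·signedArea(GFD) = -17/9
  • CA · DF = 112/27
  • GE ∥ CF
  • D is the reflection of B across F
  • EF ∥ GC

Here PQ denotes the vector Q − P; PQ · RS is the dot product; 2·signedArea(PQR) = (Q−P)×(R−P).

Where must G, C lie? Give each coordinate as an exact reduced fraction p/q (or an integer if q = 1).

1. C_x = 5/9  [line -1/3·x + -1/3·y + 193/27 = 0 ∩ |CB|² = 13652/81]
2. C_y = 188/9  [line -1/3·x + -1/3·y + 193/27 = 0 ∩ |CB|² = 13652/81]
   → C = (5/9, 188/9)
3. G_x = -7/9  [2·signedArea(GFD) = -17/9 ∩ GE ∥ CF]
4. G_y = 23/9  [2·signedArea(GFD) = -17/9 ∩ GE ∥ CF]
   → G = (-7/9, 23/9)

C = (5/9, 188/9)
G = (-7/9, 23/9)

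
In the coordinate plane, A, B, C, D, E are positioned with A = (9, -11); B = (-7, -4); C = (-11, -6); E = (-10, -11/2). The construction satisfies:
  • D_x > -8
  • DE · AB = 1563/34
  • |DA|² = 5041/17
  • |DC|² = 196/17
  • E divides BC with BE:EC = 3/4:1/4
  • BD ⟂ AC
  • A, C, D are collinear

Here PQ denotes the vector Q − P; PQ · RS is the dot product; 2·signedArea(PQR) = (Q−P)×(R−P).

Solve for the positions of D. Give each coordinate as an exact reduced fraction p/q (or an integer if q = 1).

D = (-131/17, -116/17)

1. D_x = -131/17  [A, C, D are collinear ∩ BD ⟂ AC]
2. D_y = -116/17  [A, C, D are collinear ∩ BD ⟂ AC]
   → D = (-131/17, -116/17)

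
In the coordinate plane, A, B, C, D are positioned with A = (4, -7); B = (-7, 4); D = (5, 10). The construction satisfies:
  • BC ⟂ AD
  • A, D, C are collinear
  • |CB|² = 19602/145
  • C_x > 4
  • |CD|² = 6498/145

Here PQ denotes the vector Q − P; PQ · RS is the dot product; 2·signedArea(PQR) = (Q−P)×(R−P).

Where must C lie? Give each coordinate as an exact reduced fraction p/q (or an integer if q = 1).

C = (668/145, 481/145)

1. C_x = 668/145  [A, D, C are collinear ∩ BC ⟂ AD]
2. C_y = 481/145  [A, D, C are collinear ∩ BC ⟂ AD]
   → C = (668/145, 481/145)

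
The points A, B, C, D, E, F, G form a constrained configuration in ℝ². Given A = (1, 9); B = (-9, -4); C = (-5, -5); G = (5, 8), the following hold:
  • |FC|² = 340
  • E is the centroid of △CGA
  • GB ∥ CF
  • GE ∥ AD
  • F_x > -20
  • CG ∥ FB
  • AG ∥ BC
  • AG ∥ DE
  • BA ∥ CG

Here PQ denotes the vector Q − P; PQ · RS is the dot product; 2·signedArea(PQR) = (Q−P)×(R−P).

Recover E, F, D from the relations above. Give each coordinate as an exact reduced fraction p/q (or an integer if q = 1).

D = (-11/3, 5)
E = (1/3, 4)
F = (-19, -17)

1. E_x = 1/3  [E is the centroid of △CGA]
2. E_y = 4  [E is the centroid of △CGA]
   → E = (1/3, 4)
3. F_x = -19  [CG ∥ FB ∩ GB ∥ CF]
4. F_y = -17  [CG ∥ FB ∩ GB ∥ CF]
   → F = (-19, -17)
5. D_x = -11/3  [AG ∥ DE ∩ GE ∥ AD]
6. D_y = 5  [AG ∥ DE ∩ GE ∥ AD]
   → D = (-11/3, 5)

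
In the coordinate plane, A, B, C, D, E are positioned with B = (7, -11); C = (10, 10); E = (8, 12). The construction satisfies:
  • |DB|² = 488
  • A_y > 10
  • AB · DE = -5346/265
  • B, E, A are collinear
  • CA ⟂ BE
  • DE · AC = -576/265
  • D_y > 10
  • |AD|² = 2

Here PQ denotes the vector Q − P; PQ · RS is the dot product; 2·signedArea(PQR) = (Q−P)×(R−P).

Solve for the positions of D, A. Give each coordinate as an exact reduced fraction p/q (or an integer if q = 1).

A = (2098/265, 2674/265)
D = (9, 11)

1. A_x = 2098/265  [B, E, A are collinear ∩ CA ⟂ BE]
2. A_y = 2674/265  [B, E, A are collinear ∩ CA ⟂ BE]
   → A = (2098/265, 2674/265)
3. D_x = 9  [DE · AC = -576/265 ∩ AB · DE = -5346/265]
4. D_y = 11  [DE · AC = -576/265 ∩ AB · DE = -5346/265]
   → D = (9, 11)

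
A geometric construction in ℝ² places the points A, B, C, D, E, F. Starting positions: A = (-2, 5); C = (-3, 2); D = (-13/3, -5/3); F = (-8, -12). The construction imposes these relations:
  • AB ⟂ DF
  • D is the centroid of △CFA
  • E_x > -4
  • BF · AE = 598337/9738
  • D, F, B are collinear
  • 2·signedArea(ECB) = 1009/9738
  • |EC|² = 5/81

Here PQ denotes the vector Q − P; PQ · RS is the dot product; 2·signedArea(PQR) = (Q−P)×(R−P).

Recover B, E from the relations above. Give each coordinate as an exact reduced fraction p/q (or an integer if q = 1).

1. B_x = -2133/1082  [D, F, B are collinear ∩ AB ⟂ DF]
2. B_y = 5399/1082  [D, F, B are collinear ∩ AB ⟂ DF]
   → B = (-2133/1082, 5399/1082)
3. E_x = -28/9  [2·signedArea(ECB) = 1009/9738 ∩ BF · AE = 598337/9738]
4. E_y = 16/9  [2·signedArea(ECB) = 1009/9738 ∩ BF · AE = 598337/9738]
   → E = (-28/9, 16/9)

B = (-2133/1082, 5399/1082)
E = (-28/9, 16/9)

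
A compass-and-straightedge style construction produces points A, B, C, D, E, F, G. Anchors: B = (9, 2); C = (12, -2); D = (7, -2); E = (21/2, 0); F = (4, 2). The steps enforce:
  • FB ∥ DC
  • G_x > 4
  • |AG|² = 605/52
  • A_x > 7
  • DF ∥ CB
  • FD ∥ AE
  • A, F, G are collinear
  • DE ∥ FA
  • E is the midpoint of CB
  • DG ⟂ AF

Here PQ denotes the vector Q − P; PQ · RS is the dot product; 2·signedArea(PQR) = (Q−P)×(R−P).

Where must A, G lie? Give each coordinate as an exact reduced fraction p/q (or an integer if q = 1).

1. A_x = 15/2  [FD ∥ AE ∩ DE ∥ FA]
2. A_y = 4  [FD ∥ AE ∩ DE ∥ FA]
   → A = (15/2, 4)
3. G_x = 59/13  [A, F, G are collinear ∩ DG ⟂ AF]
4. G_y = 30/13  [A, F, G are collinear ∩ DG ⟂ AF]
   → G = (59/13, 30/13)

A = (15/2, 4)
G = (59/13, 30/13)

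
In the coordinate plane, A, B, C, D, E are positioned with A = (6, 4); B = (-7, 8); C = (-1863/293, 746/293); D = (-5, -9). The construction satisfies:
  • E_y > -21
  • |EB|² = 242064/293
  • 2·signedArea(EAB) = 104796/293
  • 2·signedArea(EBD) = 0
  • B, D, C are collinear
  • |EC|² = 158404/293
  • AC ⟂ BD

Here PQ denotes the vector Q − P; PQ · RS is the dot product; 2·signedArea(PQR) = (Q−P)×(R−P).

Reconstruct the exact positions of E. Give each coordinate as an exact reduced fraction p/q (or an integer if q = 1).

E = (-1067/293, -6020/293)

1. E_x = -1067/293  [2·signedArea(EBD) = 0 ∩ 2·signedArea(EAB) = 104796/293]
2. E_y = -6020/293  [2·signedArea(EBD) = 0 ∩ 2·signedArea(EAB) = 104796/293]
   → E = (-1067/293, -6020/293)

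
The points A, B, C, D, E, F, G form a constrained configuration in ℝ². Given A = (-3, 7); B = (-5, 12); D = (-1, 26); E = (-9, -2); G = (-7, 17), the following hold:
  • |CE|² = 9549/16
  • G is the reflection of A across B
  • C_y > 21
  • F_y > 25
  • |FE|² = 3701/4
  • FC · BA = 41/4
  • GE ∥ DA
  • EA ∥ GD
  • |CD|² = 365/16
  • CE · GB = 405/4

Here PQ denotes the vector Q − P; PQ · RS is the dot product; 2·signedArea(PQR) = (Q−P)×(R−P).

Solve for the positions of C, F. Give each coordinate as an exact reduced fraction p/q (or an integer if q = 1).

1. C_x = -3/2  [line -2·x + 5·y + -437/4 = 0 ∩ |CE|² = 9549/16]
2. C_y = 85/4  [line -2·x + 5·y + -437/4 = 0 ∩ |CE|² = 9549/16]
   → C = (-3/2, 85/4)
3. F_x = 4  [line -2·x + 5·y + -239/2 = 0 ∩ |FE|² = 3701/4]
4. F_y = 51/2  [line -2·x + 5·y + -239/2 = 0 ∩ |FE|² = 3701/4]
   → F = (4, 51/2)

C = (-3/2, 85/4)
F = (4, 51/2)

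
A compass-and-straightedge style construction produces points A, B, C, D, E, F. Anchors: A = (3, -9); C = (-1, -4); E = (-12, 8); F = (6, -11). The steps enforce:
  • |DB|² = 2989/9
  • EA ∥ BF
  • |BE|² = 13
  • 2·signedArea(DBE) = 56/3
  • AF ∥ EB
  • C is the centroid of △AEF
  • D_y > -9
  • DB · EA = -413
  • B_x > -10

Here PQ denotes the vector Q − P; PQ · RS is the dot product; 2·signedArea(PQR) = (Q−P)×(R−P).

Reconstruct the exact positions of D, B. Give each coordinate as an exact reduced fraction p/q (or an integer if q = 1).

B = (-9, 6)
D = (8/3, -8)

1. B_x = -9  [EA ∥ BF ∩ AF ∥ EB]
2. B_y = 6  [EA ∥ BF ∩ AF ∥ EB]
   → B = (-9, 6)
3. D_x = 8/3  [2·signedArea(DBE) = 56/3 ∩ DB · EA = -413]
4. D_y = -8  [2·signedArea(DBE) = 56/3 ∩ DB · EA = -413]
   → D = (8/3, -8)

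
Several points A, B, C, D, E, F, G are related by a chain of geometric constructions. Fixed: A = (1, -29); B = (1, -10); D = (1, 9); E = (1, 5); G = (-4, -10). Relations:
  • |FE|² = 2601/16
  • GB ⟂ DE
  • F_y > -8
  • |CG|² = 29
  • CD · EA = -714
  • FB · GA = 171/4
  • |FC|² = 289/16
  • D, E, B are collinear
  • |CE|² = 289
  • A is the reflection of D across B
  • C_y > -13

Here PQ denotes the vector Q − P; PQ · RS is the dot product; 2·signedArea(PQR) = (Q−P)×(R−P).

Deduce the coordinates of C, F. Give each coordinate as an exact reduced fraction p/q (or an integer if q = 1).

C = (1, -12)
F = (1, -31/4)

1. C_y = -12  [CD · EA = -714]
2. C_x = 1  [|CE|² = 289]
   → C = (1, -12)
3. F_x = 1  [line -5·x + 19·y + 609/4 = 0 ∩ |FC|² = 289/16]
4. F_y = -31/4  [line -5·x + 19·y + 609/4 = 0 ∩ |FC|² = 289/16]
   → F = (1, -31/4)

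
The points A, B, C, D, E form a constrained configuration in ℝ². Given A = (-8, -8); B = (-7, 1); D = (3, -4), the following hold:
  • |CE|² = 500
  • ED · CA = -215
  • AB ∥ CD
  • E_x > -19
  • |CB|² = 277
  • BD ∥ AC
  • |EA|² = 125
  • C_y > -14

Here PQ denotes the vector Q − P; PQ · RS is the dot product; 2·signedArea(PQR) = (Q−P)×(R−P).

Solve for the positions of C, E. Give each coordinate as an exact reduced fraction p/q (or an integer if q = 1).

1. C_x = 2  [AB ∥ CD ∩ BD ∥ AC]
2. C_y = -13  [AB ∥ CD ∩ BD ∥ AC]
   → C = (2, -13)
3. E_x = -18  [line 10·x + -5·y + 165 = 0 ∩ |EA|² = 125]
4. E_y = -3  [line 10·x + -5·y + 165 = 0 ∩ |EA|² = 125]
   → E = (-18, -3)

C = (2, -13)
E = (-18, -3)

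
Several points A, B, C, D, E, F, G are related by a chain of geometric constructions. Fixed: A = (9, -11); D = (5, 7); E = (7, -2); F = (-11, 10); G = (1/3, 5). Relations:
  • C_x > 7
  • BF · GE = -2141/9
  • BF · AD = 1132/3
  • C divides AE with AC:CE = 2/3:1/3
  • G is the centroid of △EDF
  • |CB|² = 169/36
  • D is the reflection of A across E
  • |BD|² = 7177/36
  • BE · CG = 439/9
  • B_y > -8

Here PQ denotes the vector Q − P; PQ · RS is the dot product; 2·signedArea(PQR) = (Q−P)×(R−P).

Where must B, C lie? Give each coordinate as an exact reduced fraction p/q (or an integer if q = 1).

B = (41/6, -7)
C = (23/3, -5)

1. B_x = 41/6  [BF · AD = 1132/3 ∩ BF · GE = -2141/9]
2. B_y = -7  [BF · AD = 1132/3 ∩ BF · GE = -2141/9]
   → B = (41/6, -7)
3. C_x = 23/3  [C divides AE with AC:CE = 2/3:1/3]
4. C_y = -5  [C divides AE with AC:CE = 2/3:1/3]
   → C = (23/3, -5)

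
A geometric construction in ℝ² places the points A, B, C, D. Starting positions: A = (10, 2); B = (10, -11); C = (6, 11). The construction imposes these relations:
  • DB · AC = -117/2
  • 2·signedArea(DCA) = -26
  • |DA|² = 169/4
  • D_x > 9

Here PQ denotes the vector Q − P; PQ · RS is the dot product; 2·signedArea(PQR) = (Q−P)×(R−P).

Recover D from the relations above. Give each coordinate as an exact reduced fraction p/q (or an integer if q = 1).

1. D_x = 10  [2·signedArea(DCA) = -26 ∩ DB · AC = -117/2]
2. D_y = -9/2  [2·signedArea(DCA) = -26 ∩ DB · AC = -117/2]
   → D = (10, -9/2)

D = (10, -9/2)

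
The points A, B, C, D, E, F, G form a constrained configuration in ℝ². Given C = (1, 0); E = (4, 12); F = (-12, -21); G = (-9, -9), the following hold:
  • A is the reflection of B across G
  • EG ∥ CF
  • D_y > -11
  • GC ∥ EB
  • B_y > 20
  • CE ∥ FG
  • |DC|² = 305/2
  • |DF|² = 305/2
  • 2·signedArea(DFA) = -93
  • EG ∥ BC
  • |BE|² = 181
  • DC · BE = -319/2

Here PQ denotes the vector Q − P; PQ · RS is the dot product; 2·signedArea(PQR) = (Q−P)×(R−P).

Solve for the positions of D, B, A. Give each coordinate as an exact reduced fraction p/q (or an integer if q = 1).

1. B_x = 14  [EG ∥ BC ∩ GC ∥ EB]
2. B_y = 21  [EG ∥ BC ∩ GC ∥ EB]
   → B = (14, 21)
3. A_x = -32  [A is the reflection of B across G]
4. A_y = -39  [A is the reflection of B across G]
   → A = (-32, -39)
5. D_x = -11/2  [2·signedArea(DFA) = -93 ∩ DC · BE = -319/2]
6. D_y = -21/2  [2·signedArea(DFA) = -93 ∩ DC · BE = -319/2]
   → D = (-11/2, -21/2)

A = (-32, -39)
B = (14, 21)
D = (-11/2, -21/2)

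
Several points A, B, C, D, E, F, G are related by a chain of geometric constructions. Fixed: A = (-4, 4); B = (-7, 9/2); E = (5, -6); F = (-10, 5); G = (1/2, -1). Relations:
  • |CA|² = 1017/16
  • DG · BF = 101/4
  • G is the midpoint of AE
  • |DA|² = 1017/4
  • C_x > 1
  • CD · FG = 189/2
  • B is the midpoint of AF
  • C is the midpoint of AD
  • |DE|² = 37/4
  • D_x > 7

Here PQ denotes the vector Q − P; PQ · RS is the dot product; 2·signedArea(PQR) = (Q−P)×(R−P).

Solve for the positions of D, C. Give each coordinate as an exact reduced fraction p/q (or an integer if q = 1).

C = (2, -5/4)
D = (8, -13/2)

1. D_x = 8  [line 3·x + -1/2·y + -109/4 = 0 ∩ |DE|² = 37/4]
2. D_y = -13/2  [line 3·x + -1/2·y + -109/4 = 0 ∩ |DE|² = 37/4]
   → D = (8, -13/2)
3. C_x = 2  [C is the midpoint of AD]
4. C_y = -5/4  [C is the midpoint of AD]
   → C = (2, -5/4)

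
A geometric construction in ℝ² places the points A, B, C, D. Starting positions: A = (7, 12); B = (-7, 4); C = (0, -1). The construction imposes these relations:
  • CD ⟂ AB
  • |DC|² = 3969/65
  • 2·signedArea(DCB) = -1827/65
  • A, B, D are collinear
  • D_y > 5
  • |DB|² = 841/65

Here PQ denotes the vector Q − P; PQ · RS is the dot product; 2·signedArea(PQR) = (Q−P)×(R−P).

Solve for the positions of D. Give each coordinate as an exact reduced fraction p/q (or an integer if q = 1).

D = (-252/65, 376/65)

1. D_x = -252/65  [A, B, D are collinear ∩ CD ⟂ AB]
2. D_y = 376/65  [A, B, D are collinear ∩ CD ⟂ AB]
   → D = (-252/65, 376/65)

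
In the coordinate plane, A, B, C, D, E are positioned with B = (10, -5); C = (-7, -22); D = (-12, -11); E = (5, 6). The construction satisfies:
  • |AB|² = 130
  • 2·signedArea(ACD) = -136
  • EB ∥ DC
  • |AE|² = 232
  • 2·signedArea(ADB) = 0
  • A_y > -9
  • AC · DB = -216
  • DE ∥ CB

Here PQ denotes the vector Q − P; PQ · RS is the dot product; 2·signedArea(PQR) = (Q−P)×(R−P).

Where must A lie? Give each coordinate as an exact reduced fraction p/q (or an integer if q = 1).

A = (-1, -8)

1. A_x = -1  [2·signedArea(ADB) = 0 ∩ 2·signedArea(ACD) = -136]
2. A_y = -8  [2·signedArea(ADB) = 0 ∩ 2·signedArea(ACD) = -136]
   → A = (-1, -8)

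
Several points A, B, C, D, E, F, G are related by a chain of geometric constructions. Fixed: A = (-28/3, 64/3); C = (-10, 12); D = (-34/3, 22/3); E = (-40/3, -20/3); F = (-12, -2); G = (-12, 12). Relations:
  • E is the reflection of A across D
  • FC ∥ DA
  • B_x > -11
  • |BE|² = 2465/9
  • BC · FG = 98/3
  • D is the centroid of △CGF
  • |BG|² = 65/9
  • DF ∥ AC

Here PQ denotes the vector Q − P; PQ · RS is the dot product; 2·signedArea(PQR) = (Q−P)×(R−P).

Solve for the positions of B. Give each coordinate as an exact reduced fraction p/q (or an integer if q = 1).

1. B_y = 29/3  [BC · FG = 98/3]
2. B_x = -32/3  [|BE|² = 2465/9]
   → B = (-32/3, 29/3)

B = (-32/3, 29/3)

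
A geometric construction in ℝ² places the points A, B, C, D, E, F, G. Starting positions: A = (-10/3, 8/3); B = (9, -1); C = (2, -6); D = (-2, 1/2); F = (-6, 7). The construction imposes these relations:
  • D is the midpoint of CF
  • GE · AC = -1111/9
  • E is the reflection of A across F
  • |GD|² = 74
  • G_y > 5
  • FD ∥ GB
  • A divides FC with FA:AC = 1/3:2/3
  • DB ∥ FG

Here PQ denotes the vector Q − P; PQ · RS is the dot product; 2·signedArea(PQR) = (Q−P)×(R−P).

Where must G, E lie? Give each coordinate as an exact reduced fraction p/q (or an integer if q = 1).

1. G_x = 5  [FD ∥ GB ∩ DB ∥ FG]
2. G_y = 11/2  [FD ∥ GB ∩ DB ∥ FG]
   → G = (5, 11/2)
3. E_x = -26/3  [E is the reflection of A across F]
4. E_y = 34/3  [E is the reflection of A across F]
   → E = (-26/3, 34/3)

E = (-26/3, 34/3)
G = (5, 11/2)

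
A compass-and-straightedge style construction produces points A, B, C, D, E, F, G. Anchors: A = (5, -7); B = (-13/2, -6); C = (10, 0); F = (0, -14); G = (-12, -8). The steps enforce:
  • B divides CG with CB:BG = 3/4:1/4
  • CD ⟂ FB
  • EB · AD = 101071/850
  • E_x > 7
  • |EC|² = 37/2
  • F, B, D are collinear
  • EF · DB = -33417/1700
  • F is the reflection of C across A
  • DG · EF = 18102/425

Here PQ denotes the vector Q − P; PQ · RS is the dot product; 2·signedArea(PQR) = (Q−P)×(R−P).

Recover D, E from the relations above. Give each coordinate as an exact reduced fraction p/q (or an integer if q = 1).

1. D_x = -1222/425  [F, B, D are collinear ∩ CD ⟂ FB]
2. D_y = -4446/425  [F, B, D are collinear ∩ CD ⟂ FB]
   → D = (-1222/425, -4446/425)
3. E_x = 15/2  [EB · AD = 101071/850 ∩ EF · DB = -33417/1700]
4. E_y = -7/2  [EB · AD = 101071/850 ∩ EF · DB = -33417/1700]
   → E = (15/2, -7/2)

D = (-1222/425, -4446/425)
E = (15/2, -7/2)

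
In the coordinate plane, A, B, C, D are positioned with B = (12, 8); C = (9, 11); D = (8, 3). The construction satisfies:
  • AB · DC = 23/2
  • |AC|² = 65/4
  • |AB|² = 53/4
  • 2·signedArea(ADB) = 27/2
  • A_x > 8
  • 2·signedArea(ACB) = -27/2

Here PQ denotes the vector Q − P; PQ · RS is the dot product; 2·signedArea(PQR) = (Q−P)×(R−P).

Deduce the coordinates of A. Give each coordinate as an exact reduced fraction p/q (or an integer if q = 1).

1. A_x = 17/2  [2·signedArea(ADB) = 27/2 ∩ AB · DC = 23/2]
2. A_y = 7  [2·signedArea(ADB) = 27/2 ∩ AB · DC = 23/2]
   → A = (17/2, 7)

A = (17/2, 7)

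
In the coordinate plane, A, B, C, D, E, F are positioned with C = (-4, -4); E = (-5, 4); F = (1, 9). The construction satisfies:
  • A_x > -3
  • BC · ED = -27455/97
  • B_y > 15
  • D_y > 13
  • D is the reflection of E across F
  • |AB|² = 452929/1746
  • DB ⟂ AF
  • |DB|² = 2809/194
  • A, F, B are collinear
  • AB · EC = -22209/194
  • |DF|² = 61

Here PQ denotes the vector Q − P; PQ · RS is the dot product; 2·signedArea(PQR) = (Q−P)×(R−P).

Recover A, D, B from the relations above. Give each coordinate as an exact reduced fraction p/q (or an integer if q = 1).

A = (-7/3, 1/3)
B = (669/194, 2981/194)
D = (7, 14)

1. D_x = 7  [D is the reflection of E across F]
2. D_y = 14  [D is the reflection of E across F]
   → D = (7, 14)
3. B_x = 669/194  [line -12·x + -10·y + 18919/97 = 0 ∩ |DB|² = 2809/194]
4. B_y = 2981/194  [line -12·x + -10·y + 18919/97 = 0 ∩ |DB|² = 2809/194]
   → B = (669/194, 2981/194)
5. A_x = -7/3  [AB · EC = -22209/194 ∩ A, F, B are collinear]
6. A_y = 1/3  [AB · EC = -22209/194 ∩ A, F, B are collinear]
   → A = (-7/3, 1/3)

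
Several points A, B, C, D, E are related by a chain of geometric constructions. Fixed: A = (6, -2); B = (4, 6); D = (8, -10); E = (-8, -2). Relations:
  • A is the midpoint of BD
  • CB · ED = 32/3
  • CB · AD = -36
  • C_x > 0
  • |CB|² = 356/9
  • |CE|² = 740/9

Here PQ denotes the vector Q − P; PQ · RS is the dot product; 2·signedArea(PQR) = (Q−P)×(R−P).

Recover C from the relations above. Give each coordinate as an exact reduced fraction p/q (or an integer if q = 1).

1. C_x = 2/3  [CB · AD = -36 ∩ CB · ED = 32/3]
2. C_y = 2/3  [CB · AD = -36 ∩ CB · ED = 32/3]
   → C = (2/3, 2/3)

C = (2/3, 2/3)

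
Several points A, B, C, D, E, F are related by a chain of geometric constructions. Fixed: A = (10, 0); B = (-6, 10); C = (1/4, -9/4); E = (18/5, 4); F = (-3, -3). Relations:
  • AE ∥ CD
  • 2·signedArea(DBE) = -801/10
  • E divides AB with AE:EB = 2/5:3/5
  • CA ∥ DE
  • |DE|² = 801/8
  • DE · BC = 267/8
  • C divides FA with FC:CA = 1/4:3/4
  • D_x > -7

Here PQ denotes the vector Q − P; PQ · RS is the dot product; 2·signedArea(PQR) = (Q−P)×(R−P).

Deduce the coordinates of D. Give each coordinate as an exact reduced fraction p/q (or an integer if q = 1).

D = (-123/20, 7/4)

1. D_x = -123/20  [CA ∥ DE ∩ AE ∥ CD]
2. D_y = 7/4  [CA ∥ DE ∩ AE ∥ CD]
   → D = (-123/20, 7/4)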